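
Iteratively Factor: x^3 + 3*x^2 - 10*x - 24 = (x - 3)*(x^2 + 6*x + 8) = (x - 3)*(x + 2)*(x + 4)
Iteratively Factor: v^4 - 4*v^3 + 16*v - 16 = (v - 2)*(v^3 - 2*v^2 - 4*v + 8) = (v - 2)*(v + 2)*(v^2 - 4*v + 4) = (v - 2)^2*(v + 2)*(v - 2)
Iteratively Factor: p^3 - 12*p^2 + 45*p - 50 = (p - 5)*(p^2 - 7*p + 10) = (p - 5)*(p - 2)*(p - 5)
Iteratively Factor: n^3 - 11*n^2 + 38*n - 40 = (n - 4)*(n^2 - 7*n + 10) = (n - 4)*(n - 2)*(n - 5)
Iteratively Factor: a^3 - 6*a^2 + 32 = (a + 2)*(a^2 - 8*a + 16) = (a - 4)*(a + 2)*(a - 4)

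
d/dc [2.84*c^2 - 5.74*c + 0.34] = 5.68*c - 5.74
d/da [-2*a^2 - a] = -4*a - 1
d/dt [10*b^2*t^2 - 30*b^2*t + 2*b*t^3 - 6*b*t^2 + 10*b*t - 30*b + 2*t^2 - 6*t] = 20*b^2*t - 30*b^2 + 6*b*t^2 - 12*b*t + 10*b + 4*t - 6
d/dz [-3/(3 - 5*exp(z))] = -15*exp(z)/(5*exp(z) - 3)^2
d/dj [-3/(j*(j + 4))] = 6*(j + 2)/(j^2*(j + 4)^2)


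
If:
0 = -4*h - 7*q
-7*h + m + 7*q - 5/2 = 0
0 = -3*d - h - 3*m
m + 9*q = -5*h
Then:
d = 25/228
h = -35/152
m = -5/152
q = 5/38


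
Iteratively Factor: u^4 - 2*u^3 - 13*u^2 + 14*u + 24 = (u + 3)*(u^3 - 5*u^2 + 2*u + 8) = (u + 1)*(u + 3)*(u^2 - 6*u + 8) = (u - 2)*(u + 1)*(u + 3)*(u - 4)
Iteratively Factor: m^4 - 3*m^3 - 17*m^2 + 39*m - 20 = (m + 4)*(m^3 - 7*m^2 + 11*m - 5) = (m - 1)*(m + 4)*(m^2 - 6*m + 5) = (m - 5)*(m - 1)*(m + 4)*(m - 1)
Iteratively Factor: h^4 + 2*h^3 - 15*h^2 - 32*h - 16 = (h + 1)*(h^3 + h^2 - 16*h - 16) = (h + 1)*(h + 4)*(h^2 - 3*h - 4) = (h + 1)^2*(h + 4)*(h - 4)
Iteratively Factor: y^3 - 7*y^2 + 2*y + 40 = (y - 4)*(y^2 - 3*y - 10) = (y - 4)*(y + 2)*(y - 5)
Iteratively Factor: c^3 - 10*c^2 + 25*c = (c)*(c^2 - 10*c + 25) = c*(c - 5)*(c - 5)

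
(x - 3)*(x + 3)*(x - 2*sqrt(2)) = x^3 - 2*sqrt(2)*x^2 - 9*x + 18*sqrt(2)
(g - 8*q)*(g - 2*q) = g^2 - 10*g*q + 16*q^2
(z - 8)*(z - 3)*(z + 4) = z^3 - 7*z^2 - 20*z + 96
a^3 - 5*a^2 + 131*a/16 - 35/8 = (a - 2)*(a - 7/4)*(a - 5/4)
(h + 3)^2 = h^2 + 6*h + 9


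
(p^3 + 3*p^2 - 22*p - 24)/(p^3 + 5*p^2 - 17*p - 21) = (p^2 + 2*p - 24)/(p^2 + 4*p - 21)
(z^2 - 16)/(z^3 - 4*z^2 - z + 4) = (z + 4)/(z^2 - 1)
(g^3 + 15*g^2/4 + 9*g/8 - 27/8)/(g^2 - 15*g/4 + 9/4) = (2*g^2 + 9*g + 9)/(2*(g - 3))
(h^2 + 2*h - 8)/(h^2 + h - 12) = (h - 2)/(h - 3)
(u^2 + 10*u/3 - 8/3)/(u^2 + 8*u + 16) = (u - 2/3)/(u + 4)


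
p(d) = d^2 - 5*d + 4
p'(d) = 2*d - 5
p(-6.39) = 76.78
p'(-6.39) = -17.78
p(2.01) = -2.01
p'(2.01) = -0.98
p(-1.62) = 14.72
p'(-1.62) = -8.24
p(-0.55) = 7.05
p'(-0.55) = -6.10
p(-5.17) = 56.58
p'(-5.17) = -15.34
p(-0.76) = 8.38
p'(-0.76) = -6.52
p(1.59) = -1.42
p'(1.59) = -1.82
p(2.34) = -2.22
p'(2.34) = -0.32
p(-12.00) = 208.00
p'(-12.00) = -29.00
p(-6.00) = 70.00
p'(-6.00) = -17.00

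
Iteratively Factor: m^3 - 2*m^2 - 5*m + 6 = (m - 3)*(m^2 + m - 2) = (m - 3)*(m - 1)*(m + 2)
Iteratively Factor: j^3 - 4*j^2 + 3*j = (j - 1)*(j^2 - 3*j) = (j - 3)*(j - 1)*(j)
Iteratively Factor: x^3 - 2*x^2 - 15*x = (x + 3)*(x^2 - 5*x) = (x - 5)*(x + 3)*(x)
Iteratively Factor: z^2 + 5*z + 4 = (z + 1)*(z + 4)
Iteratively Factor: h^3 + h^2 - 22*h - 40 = (h - 5)*(h^2 + 6*h + 8) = (h - 5)*(h + 4)*(h + 2)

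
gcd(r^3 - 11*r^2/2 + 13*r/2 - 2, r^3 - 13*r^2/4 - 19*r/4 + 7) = r^2 - 5*r + 4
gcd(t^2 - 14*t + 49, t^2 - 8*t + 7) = t - 7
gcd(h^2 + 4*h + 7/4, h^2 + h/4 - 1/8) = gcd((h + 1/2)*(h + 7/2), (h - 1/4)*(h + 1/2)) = h + 1/2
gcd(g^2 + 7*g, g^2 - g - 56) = g + 7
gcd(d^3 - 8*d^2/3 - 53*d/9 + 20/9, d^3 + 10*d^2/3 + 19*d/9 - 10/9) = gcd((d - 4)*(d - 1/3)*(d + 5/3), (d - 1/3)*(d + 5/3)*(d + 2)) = d^2 + 4*d/3 - 5/9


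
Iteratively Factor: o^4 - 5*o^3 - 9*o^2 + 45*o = (o - 5)*(o^3 - 9*o) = (o - 5)*(o - 3)*(o^2 + 3*o) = (o - 5)*(o - 3)*(o + 3)*(o)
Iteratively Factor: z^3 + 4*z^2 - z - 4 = (z + 4)*(z^2 - 1) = (z - 1)*(z + 4)*(z + 1)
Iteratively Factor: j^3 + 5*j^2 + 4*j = (j + 1)*(j^2 + 4*j) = j*(j + 1)*(j + 4)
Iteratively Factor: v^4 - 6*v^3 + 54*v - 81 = (v - 3)*(v^3 - 3*v^2 - 9*v + 27) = (v - 3)^2*(v^2 - 9) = (v - 3)^2*(v + 3)*(v - 3)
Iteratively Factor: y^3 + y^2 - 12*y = (y - 3)*(y^2 + 4*y) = y*(y - 3)*(y + 4)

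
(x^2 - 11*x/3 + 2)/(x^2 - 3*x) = (x - 2/3)/x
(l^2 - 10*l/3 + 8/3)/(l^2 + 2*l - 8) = (l - 4/3)/(l + 4)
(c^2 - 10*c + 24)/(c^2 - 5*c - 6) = (c - 4)/(c + 1)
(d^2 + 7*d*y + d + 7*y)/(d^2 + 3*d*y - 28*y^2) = (-d - 1)/(-d + 4*y)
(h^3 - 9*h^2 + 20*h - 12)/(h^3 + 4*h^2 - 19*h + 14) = (h - 6)/(h + 7)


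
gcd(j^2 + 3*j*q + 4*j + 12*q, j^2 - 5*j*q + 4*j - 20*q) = j + 4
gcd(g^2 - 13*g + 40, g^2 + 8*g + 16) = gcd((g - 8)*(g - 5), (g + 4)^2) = 1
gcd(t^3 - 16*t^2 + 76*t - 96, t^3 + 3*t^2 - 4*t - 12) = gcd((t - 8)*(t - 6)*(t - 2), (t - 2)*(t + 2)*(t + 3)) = t - 2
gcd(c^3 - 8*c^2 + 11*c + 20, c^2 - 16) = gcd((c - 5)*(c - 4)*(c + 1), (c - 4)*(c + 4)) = c - 4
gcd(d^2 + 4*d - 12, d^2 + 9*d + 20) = 1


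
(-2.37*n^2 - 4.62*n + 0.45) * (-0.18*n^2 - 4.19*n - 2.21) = 0.4266*n^4 + 10.7619*n^3 + 24.5145*n^2 + 8.3247*n - 0.9945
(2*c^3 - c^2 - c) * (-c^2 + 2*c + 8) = -2*c^5 + 5*c^4 + 15*c^3 - 10*c^2 - 8*c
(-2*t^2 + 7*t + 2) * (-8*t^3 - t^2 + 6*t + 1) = 16*t^5 - 54*t^4 - 35*t^3 + 38*t^2 + 19*t + 2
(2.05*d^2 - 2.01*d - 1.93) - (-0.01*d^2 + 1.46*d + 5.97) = 2.06*d^2 - 3.47*d - 7.9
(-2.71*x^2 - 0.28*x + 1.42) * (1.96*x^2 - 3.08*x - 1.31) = -5.3116*x^4 + 7.798*x^3 + 7.1957*x^2 - 4.0068*x - 1.8602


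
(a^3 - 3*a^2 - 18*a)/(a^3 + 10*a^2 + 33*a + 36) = a*(a - 6)/(a^2 + 7*a + 12)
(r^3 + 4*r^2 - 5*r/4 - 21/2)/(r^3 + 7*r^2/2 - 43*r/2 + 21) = (r^2 + 11*r/2 + 7)/(r^2 + 5*r - 14)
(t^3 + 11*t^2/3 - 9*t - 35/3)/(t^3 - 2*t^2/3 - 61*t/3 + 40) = (3*t^2 - 4*t - 7)/(3*t^2 - 17*t + 24)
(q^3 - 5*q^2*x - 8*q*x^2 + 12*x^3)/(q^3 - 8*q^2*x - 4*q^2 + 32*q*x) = (q^3 - 5*q^2*x - 8*q*x^2 + 12*x^3)/(q*(q^2 - 8*q*x - 4*q + 32*x))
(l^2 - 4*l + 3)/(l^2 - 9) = (l - 1)/(l + 3)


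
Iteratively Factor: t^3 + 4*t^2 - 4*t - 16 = (t + 2)*(t^2 + 2*t - 8) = (t - 2)*(t + 2)*(t + 4)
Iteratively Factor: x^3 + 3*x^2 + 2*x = (x + 2)*(x^2 + x) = x*(x + 2)*(x + 1)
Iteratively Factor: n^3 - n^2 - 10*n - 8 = (n + 1)*(n^2 - 2*n - 8) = (n + 1)*(n + 2)*(n - 4)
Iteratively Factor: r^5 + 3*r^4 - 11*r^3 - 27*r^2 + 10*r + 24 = (r + 1)*(r^4 + 2*r^3 - 13*r^2 - 14*r + 24) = (r - 1)*(r + 1)*(r^3 + 3*r^2 - 10*r - 24) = (r - 1)*(r + 1)*(r + 4)*(r^2 - r - 6) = (r - 1)*(r + 1)*(r + 2)*(r + 4)*(r - 3)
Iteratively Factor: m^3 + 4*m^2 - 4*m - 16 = (m + 4)*(m^2 - 4) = (m + 2)*(m + 4)*(m - 2)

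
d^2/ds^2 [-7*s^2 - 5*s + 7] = -14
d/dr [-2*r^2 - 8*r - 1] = -4*r - 8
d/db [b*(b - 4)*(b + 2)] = 3*b^2 - 4*b - 8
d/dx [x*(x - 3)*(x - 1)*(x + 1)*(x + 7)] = 5*x^4 + 16*x^3 - 66*x^2 - 8*x + 21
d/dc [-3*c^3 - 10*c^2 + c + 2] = -9*c^2 - 20*c + 1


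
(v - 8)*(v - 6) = v^2 - 14*v + 48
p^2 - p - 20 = (p - 5)*(p + 4)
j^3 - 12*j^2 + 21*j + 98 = (j - 7)^2*(j + 2)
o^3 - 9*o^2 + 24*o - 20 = (o - 5)*(o - 2)^2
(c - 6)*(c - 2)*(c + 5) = c^3 - 3*c^2 - 28*c + 60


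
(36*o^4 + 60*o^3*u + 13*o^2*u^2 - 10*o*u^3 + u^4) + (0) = 36*o^4 + 60*o^3*u + 13*o^2*u^2 - 10*o*u^3 + u^4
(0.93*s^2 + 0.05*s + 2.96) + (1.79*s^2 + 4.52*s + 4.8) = 2.72*s^2 + 4.57*s + 7.76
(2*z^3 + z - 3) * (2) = 4*z^3 + 2*z - 6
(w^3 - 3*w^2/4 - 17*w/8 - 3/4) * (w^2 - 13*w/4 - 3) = w^5 - 4*w^4 - 43*w^3/16 + 269*w^2/32 + 141*w/16 + 9/4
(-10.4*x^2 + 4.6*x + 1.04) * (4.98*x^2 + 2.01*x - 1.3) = -51.792*x^4 + 2.004*x^3 + 27.9452*x^2 - 3.8896*x - 1.352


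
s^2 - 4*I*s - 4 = (s - 2*I)^2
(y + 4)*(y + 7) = y^2 + 11*y + 28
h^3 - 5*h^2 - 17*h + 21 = (h - 7)*(h - 1)*(h + 3)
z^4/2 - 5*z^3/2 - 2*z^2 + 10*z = z*(z/2 + 1)*(z - 5)*(z - 2)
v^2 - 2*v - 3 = (v - 3)*(v + 1)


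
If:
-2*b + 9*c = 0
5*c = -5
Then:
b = -9/2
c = -1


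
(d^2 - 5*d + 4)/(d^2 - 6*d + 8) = (d - 1)/(d - 2)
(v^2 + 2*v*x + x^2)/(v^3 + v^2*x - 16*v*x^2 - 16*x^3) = (-v - x)/(-v^2 + 16*x^2)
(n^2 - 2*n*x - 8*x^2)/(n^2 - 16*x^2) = (n + 2*x)/(n + 4*x)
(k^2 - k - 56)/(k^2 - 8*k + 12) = (k^2 - k - 56)/(k^2 - 8*k + 12)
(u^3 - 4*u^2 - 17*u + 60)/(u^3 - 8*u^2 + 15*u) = (u + 4)/u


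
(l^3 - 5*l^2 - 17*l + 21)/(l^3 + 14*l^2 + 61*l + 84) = (l^2 - 8*l + 7)/(l^2 + 11*l + 28)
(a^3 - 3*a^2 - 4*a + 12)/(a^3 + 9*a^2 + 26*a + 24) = (a^2 - 5*a + 6)/(a^2 + 7*a + 12)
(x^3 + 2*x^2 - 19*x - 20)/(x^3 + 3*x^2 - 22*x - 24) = (x + 5)/(x + 6)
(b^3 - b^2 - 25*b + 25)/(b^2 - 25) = b - 1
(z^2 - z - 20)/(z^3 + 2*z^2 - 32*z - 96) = (z - 5)/(z^2 - 2*z - 24)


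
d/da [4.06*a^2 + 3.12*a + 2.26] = 8.12*a + 3.12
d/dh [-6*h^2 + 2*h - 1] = 2 - 12*h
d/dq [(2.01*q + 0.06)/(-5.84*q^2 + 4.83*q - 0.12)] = (11.7384*q^2 + 0.700799999999999*q - 0.531)/(34.1056*q^4 - 56.4144*q^3 + 24.7305*q^2 - 1.1592*q + 0.0144)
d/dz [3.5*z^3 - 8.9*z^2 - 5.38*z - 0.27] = 10.5*z^2 - 17.8*z - 5.38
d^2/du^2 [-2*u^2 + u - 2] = -4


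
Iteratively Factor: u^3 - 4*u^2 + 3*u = (u - 3)*(u^2 - u) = (u - 3)*(u - 1)*(u)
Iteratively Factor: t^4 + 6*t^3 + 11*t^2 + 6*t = (t + 3)*(t^3 + 3*t^2 + 2*t) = (t + 2)*(t + 3)*(t^2 + t) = (t + 1)*(t + 2)*(t + 3)*(t)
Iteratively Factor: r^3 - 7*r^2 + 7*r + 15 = (r + 1)*(r^2 - 8*r + 15) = (r - 5)*(r + 1)*(r - 3)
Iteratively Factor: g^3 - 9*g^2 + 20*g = (g)*(g^2 - 9*g + 20) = g*(g - 4)*(g - 5)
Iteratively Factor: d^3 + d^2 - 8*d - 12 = (d + 2)*(d^2 - d - 6) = (d - 3)*(d + 2)*(d + 2)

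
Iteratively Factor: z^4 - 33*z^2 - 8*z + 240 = (z + 4)*(z^3 - 4*z^2 - 17*z + 60) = (z + 4)^2*(z^2 - 8*z + 15) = (z - 3)*(z + 4)^2*(z - 5)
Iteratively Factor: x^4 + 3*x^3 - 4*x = (x + 2)*(x^3 + x^2 - 2*x) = x*(x + 2)*(x^2 + x - 2) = x*(x + 2)^2*(x - 1)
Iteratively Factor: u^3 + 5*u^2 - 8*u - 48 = (u - 3)*(u^2 + 8*u + 16) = (u - 3)*(u + 4)*(u + 4)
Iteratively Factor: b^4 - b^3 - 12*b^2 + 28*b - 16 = (b - 2)*(b^3 + b^2 - 10*b + 8) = (b - 2)*(b - 1)*(b^2 + 2*b - 8) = (b - 2)*(b - 1)*(b + 4)*(b - 2)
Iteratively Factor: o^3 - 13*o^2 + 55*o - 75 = (o - 3)*(o^2 - 10*o + 25) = (o - 5)*(o - 3)*(o - 5)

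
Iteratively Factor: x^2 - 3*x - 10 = (x - 5)*(x + 2)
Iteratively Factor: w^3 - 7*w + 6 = (w + 3)*(w^2 - 3*w + 2) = (w - 1)*(w + 3)*(w - 2)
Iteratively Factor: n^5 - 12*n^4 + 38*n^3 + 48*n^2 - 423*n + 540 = (n - 3)*(n^4 - 9*n^3 + 11*n^2 + 81*n - 180) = (n - 3)*(n + 3)*(n^3 - 12*n^2 + 47*n - 60) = (n - 3)^2*(n + 3)*(n^2 - 9*n + 20) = (n - 5)*(n - 3)^2*(n + 3)*(n - 4)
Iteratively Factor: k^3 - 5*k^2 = (k)*(k^2 - 5*k) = k^2*(k - 5)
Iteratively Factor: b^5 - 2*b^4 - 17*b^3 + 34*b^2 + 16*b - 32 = (b + 4)*(b^4 - 6*b^3 + 7*b^2 + 6*b - 8) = (b - 1)*(b + 4)*(b^3 - 5*b^2 + 2*b + 8) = (b - 1)*(b + 1)*(b + 4)*(b^2 - 6*b + 8) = (b - 2)*(b - 1)*(b + 1)*(b + 4)*(b - 4)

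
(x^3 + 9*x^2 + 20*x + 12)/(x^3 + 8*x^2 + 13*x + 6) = (x + 2)/(x + 1)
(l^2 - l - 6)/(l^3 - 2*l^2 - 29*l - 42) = (l - 3)/(l^2 - 4*l - 21)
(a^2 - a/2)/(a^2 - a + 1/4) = 2*a/(2*a - 1)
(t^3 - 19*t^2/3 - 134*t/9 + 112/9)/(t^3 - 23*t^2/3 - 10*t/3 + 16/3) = (t + 7/3)/(t + 1)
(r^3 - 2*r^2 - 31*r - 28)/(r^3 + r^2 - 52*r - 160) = (r^2 - 6*r - 7)/(r^2 - 3*r - 40)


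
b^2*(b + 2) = b^3 + 2*b^2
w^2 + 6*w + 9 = (w + 3)^2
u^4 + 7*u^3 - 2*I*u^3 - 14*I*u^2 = u^2*(u + 7)*(u - 2*I)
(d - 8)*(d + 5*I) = d^2 - 8*d + 5*I*d - 40*I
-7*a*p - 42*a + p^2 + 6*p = (-7*a + p)*(p + 6)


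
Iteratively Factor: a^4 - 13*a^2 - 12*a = (a - 4)*(a^3 + 4*a^2 + 3*a) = (a - 4)*(a + 3)*(a^2 + a) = a*(a - 4)*(a + 3)*(a + 1)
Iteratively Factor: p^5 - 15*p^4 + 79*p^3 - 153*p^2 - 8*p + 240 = (p - 4)*(p^4 - 11*p^3 + 35*p^2 - 13*p - 60) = (p - 4)*(p + 1)*(p^3 - 12*p^2 + 47*p - 60) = (p - 4)^2*(p + 1)*(p^2 - 8*p + 15) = (p - 5)*(p - 4)^2*(p + 1)*(p - 3)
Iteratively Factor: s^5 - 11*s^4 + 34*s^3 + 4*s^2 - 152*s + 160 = (s - 2)*(s^4 - 9*s^3 + 16*s^2 + 36*s - 80) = (s - 5)*(s - 2)*(s^3 - 4*s^2 - 4*s + 16) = (s - 5)*(s - 2)*(s + 2)*(s^2 - 6*s + 8) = (s - 5)*(s - 4)*(s - 2)*(s + 2)*(s - 2)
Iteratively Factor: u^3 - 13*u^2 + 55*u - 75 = (u - 3)*(u^2 - 10*u + 25) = (u - 5)*(u - 3)*(u - 5)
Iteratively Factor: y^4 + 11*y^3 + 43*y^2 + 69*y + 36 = (y + 1)*(y^3 + 10*y^2 + 33*y + 36) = (y + 1)*(y + 3)*(y^2 + 7*y + 12) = (y + 1)*(y + 3)^2*(y + 4)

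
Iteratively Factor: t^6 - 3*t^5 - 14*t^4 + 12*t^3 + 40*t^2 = (t - 2)*(t^5 - t^4 - 16*t^3 - 20*t^2) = t*(t - 2)*(t^4 - t^3 - 16*t^2 - 20*t) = t*(t - 2)*(t + 2)*(t^3 - 3*t^2 - 10*t) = t*(t - 5)*(t - 2)*(t + 2)*(t^2 + 2*t) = t*(t - 5)*(t - 2)*(t + 2)^2*(t)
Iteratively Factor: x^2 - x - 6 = (x + 2)*(x - 3)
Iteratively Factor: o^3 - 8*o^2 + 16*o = (o - 4)*(o^2 - 4*o) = (o - 4)^2*(o)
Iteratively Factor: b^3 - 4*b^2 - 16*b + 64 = (b - 4)*(b^2 - 16) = (b - 4)^2*(b + 4)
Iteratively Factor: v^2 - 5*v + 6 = (v - 2)*(v - 3)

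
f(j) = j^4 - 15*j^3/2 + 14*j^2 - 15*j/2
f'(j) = 4*j^3 - 45*j^2/2 + 28*j - 15/2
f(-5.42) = 2509.04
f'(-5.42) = -1457.11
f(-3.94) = 946.58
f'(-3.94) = -711.75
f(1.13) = 0.21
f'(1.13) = 1.18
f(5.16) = 12.57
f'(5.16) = 87.46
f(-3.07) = 460.81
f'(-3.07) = -421.26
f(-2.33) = 217.82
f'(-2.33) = -245.49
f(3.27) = -22.73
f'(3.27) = -16.67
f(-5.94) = 3355.34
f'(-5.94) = -1806.04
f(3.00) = -18.00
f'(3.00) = -18.00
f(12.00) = 9702.00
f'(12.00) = 4000.50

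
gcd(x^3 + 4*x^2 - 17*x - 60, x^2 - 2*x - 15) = x + 3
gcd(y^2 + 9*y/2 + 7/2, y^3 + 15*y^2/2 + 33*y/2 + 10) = y + 1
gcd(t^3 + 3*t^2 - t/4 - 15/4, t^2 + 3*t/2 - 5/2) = t^2 + 3*t/2 - 5/2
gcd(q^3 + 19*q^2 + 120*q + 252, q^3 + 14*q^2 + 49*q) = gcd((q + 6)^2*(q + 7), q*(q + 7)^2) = q + 7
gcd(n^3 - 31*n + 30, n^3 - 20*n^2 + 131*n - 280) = n - 5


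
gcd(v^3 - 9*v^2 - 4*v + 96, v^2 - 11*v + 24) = v - 8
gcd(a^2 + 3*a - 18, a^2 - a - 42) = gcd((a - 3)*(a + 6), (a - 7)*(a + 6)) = a + 6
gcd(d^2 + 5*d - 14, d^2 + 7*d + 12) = 1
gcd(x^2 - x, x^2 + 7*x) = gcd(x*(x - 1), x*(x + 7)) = x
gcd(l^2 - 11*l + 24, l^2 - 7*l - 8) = l - 8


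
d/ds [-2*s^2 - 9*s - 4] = -4*s - 9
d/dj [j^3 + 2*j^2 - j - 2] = 3*j^2 + 4*j - 1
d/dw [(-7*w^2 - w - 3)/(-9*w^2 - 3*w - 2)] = (12*w^2 - 26*w - 7)/(81*w^4 + 54*w^3 + 45*w^2 + 12*w + 4)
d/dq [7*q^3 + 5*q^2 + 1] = q*(21*q + 10)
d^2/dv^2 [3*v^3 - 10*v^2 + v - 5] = 18*v - 20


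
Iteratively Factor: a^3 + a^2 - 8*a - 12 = (a - 3)*(a^2 + 4*a + 4) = (a - 3)*(a + 2)*(a + 2)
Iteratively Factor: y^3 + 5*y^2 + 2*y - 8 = (y + 2)*(y^2 + 3*y - 4) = (y + 2)*(y + 4)*(y - 1)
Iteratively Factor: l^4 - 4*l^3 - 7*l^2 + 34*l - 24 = (l + 3)*(l^3 - 7*l^2 + 14*l - 8) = (l - 4)*(l + 3)*(l^2 - 3*l + 2) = (l - 4)*(l - 1)*(l + 3)*(l - 2)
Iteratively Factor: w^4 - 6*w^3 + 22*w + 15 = (w - 3)*(w^3 - 3*w^2 - 9*w - 5) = (w - 3)*(w + 1)*(w^2 - 4*w - 5) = (w - 5)*(w - 3)*(w + 1)*(w + 1)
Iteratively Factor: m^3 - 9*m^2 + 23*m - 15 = (m - 1)*(m^2 - 8*m + 15) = (m - 3)*(m - 1)*(m - 5)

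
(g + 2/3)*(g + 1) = g^2 + 5*g/3 + 2/3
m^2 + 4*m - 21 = (m - 3)*(m + 7)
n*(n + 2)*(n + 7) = n^3 + 9*n^2 + 14*n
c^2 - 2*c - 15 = (c - 5)*(c + 3)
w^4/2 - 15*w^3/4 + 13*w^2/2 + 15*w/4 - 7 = (w/2 + 1/2)*(w - 4)*(w - 7/2)*(w - 1)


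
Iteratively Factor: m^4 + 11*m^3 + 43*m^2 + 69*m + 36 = (m + 3)*(m^3 + 8*m^2 + 19*m + 12) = (m + 3)^2*(m^2 + 5*m + 4) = (m + 1)*(m + 3)^2*(m + 4)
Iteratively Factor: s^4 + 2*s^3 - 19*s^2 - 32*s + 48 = (s - 1)*(s^3 + 3*s^2 - 16*s - 48) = (s - 1)*(s + 3)*(s^2 - 16) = (s - 4)*(s - 1)*(s + 3)*(s + 4)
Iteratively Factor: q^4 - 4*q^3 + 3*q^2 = (q - 3)*(q^3 - q^2) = q*(q - 3)*(q^2 - q) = q^2*(q - 3)*(q - 1)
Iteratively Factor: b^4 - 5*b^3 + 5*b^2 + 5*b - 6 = (b - 1)*(b^3 - 4*b^2 + b + 6) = (b - 2)*(b - 1)*(b^2 - 2*b - 3) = (b - 2)*(b - 1)*(b + 1)*(b - 3)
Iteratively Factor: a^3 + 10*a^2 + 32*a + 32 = (a + 2)*(a^2 + 8*a + 16) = (a + 2)*(a + 4)*(a + 4)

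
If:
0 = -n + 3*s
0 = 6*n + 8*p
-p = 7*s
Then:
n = 0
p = 0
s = 0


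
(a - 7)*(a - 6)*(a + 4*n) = a^3 + 4*a^2*n - 13*a^2 - 52*a*n + 42*a + 168*n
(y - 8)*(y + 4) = y^2 - 4*y - 32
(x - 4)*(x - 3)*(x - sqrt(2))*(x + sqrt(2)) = x^4 - 7*x^3 + 10*x^2 + 14*x - 24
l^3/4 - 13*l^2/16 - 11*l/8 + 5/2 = (l/4 + 1/2)*(l - 4)*(l - 5/4)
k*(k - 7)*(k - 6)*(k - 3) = k^4 - 16*k^3 + 81*k^2 - 126*k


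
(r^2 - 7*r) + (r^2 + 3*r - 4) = 2*r^2 - 4*r - 4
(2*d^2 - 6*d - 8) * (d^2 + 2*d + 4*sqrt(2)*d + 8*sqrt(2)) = 2*d^4 - 2*d^3 + 8*sqrt(2)*d^3 - 20*d^2 - 8*sqrt(2)*d^2 - 80*sqrt(2)*d - 16*d - 64*sqrt(2)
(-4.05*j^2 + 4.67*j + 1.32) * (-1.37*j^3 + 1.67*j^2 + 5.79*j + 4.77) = 5.5485*j^5 - 13.1614*j^4 - 17.459*j^3 + 9.9252*j^2 + 29.9187*j + 6.2964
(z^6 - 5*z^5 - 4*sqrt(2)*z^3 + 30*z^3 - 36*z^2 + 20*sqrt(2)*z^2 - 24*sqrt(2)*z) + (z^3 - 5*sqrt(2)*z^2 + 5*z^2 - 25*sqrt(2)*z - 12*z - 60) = z^6 - 5*z^5 - 4*sqrt(2)*z^3 + 31*z^3 - 31*z^2 + 15*sqrt(2)*z^2 - 49*sqrt(2)*z - 12*z - 60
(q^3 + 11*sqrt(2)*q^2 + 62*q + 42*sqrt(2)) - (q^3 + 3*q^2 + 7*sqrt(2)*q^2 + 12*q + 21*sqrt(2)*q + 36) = -3*q^2 + 4*sqrt(2)*q^2 - 21*sqrt(2)*q + 50*q - 36 + 42*sqrt(2)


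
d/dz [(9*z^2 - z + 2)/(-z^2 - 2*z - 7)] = (-19*z^2 - 122*z + 11)/(z^4 + 4*z^3 + 18*z^2 + 28*z + 49)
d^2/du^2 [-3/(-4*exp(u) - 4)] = 3*(exp(u) - 1)*exp(u)/(4*(exp(u) + 1)^3)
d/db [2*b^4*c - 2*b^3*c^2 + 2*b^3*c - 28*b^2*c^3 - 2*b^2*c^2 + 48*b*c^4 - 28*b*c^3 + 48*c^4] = 2*c*(4*b^3 - 3*b^2*c + 3*b^2 - 28*b*c^2 - 2*b*c + 24*c^3 - 14*c^2)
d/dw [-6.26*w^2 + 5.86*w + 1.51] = 5.86 - 12.52*w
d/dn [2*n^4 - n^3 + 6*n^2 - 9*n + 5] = 8*n^3 - 3*n^2 + 12*n - 9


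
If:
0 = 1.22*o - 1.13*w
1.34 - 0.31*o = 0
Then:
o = 4.32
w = 4.67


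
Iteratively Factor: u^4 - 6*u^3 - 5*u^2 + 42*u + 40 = (u + 2)*(u^3 - 8*u^2 + 11*u + 20) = (u - 5)*(u + 2)*(u^2 - 3*u - 4) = (u - 5)*(u + 1)*(u + 2)*(u - 4)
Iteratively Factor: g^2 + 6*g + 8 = (g + 4)*(g + 2)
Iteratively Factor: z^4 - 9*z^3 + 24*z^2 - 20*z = (z - 2)*(z^3 - 7*z^2 + 10*z) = (z - 5)*(z - 2)*(z^2 - 2*z) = z*(z - 5)*(z - 2)*(z - 2)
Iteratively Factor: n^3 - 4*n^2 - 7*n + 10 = (n - 1)*(n^2 - 3*n - 10) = (n - 5)*(n - 1)*(n + 2)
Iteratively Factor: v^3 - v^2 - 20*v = (v)*(v^2 - v - 20) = v*(v + 4)*(v - 5)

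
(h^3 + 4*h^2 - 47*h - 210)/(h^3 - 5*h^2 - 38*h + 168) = (h + 5)/(h - 4)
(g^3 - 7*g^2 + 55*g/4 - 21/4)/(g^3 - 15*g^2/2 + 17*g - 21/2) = (g - 1/2)/(g - 1)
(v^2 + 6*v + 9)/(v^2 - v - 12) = (v + 3)/(v - 4)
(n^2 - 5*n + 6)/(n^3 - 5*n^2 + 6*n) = 1/n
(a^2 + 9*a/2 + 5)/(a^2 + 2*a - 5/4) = 2*(a + 2)/(2*a - 1)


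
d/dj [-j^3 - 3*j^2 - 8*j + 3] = -3*j^2 - 6*j - 8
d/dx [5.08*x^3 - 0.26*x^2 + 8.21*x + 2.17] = 15.24*x^2 - 0.52*x + 8.21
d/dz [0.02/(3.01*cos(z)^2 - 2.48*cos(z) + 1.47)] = (0.1204*cos(z) - 0.0496)*sin(z)/(3.01*cos(z)^2 - 2.48*cos(z) + 1.47)^2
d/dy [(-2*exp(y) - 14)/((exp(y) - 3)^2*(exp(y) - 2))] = 2*(-(exp(y) - 3)*(exp(y) - 2) + (exp(y) - 3)*(exp(y) + 7) + 2*(exp(y) - 2)*(exp(y) + 7))*exp(y)/((exp(y) - 3)^3*(exp(y) - 2)^2)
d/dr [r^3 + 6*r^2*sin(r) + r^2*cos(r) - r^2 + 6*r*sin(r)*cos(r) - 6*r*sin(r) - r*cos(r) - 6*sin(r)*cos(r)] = -r^2*sin(r) + 6*r^2*cos(r) + 3*r^2 + 13*r*sin(r) - 4*r*cos(r) + 6*r*cos(2*r) - 2*r - 6*sin(r) + 3*sin(2*r) - cos(r) - 6*cos(2*r)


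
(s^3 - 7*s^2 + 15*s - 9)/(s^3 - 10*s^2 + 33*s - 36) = (s - 1)/(s - 4)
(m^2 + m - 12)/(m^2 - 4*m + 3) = (m + 4)/(m - 1)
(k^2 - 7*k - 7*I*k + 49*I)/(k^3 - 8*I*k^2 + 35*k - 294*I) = (k - 7)/(k^2 - I*k + 42)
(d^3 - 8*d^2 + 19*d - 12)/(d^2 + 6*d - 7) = (d^2 - 7*d + 12)/(d + 7)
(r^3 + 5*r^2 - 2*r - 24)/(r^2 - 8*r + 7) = (r^3 + 5*r^2 - 2*r - 24)/(r^2 - 8*r + 7)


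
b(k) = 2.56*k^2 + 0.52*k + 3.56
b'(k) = 5.12*k + 0.52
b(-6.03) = 93.51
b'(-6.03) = -30.35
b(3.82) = 42.90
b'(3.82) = 20.08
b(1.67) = 11.57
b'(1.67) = 9.07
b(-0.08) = 3.53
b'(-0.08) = 0.11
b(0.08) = 3.62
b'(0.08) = 0.93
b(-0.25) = 3.59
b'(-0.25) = -0.76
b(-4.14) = 45.28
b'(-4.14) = -20.68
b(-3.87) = 39.89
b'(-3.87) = -19.29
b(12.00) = 378.44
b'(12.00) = 61.96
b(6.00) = 98.84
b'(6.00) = 31.24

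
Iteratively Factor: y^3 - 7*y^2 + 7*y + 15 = (y + 1)*(y^2 - 8*y + 15) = (y - 5)*(y + 1)*(y - 3)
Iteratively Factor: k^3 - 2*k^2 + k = (k)*(k^2 - 2*k + 1) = k*(k - 1)*(k - 1)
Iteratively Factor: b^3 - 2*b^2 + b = (b - 1)*(b^2 - b) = (b - 1)^2*(b)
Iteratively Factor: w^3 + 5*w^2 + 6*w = (w + 3)*(w^2 + 2*w) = (w + 2)*(w + 3)*(w)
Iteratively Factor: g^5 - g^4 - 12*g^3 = (g + 3)*(g^4 - 4*g^3) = g*(g + 3)*(g^3 - 4*g^2) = g*(g - 4)*(g + 3)*(g^2) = g^2*(g - 4)*(g + 3)*(g)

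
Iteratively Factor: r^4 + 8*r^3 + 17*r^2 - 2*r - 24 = (r - 1)*(r^3 + 9*r^2 + 26*r + 24) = (r - 1)*(r + 3)*(r^2 + 6*r + 8) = (r - 1)*(r + 3)*(r + 4)*(r + 2)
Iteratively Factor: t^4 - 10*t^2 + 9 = (t - 1)*(t^3 + t^2 - 9*t - 9) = (t - 1)*(t + 1)*(t^2 - 9) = (t - 1)*(t + 1)*(t + 3)*(t - 3)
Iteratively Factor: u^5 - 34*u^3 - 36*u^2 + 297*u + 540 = (u + 3)*(u^4 - 3*u^3 - 25*u^2 + 39*u + 180) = (u + 3)^2*(u^3 - 6*u^2 - 7*u + 60) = (u - 4)*(u + 3)^2*(u^2 - 2*u - 15) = (u - 5)*(u - 4)*(u + 3)^2*(u + 3)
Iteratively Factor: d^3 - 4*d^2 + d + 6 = (d - 3)*(d^2 - d - 2) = (d - 3)*(d - 2)*(d + 1)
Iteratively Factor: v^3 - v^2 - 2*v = (v + 1)*(v^2 - 2*v) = (v - 2)*(v + 1)*(v)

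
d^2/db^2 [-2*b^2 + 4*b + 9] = -4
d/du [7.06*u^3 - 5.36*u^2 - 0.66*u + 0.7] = 21.18*u^2 - 10.72*u - 0.66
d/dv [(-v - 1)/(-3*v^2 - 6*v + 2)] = (3*v^2 + 6*v - 6*(v + 1)^2 - 2)/(3*v^2 + 6*v - 2)^2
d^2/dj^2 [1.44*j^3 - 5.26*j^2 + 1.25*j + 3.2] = 8.64*j - 10.52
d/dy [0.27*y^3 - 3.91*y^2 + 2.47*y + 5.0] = 0.81*y^2 - 7.82*y + 2.47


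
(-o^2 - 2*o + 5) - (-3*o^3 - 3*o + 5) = 3*o^3 - o^2 + o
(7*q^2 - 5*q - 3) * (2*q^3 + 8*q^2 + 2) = 14*q^5 + 46*q^4 - 46*q^3 - 10*q^2 - 10*q - 6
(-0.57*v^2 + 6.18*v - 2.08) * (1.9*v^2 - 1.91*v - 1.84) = -1.083*v^4 + 12.8307*v^3 - 14.707*v^2 - 7.3984*v + 3.8272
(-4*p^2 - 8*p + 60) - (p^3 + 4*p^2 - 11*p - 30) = -p^3 - 8*p^2 + 3*p + 90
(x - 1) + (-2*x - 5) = -x - 6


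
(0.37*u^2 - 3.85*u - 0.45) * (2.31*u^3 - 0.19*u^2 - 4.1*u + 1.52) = 0.8547*u^5 - 8.9638*u^4 - 1.825*u^3 + 16.4329*u^2 - 4.007*u - 0.684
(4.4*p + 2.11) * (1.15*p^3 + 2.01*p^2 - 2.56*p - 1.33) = 5.06*p^4 + 11.2705*p^3 - 7.0229*p^2 - 11.2536*p - 2.8063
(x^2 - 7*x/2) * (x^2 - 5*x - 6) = x^4 - 17*x^3/2 + 23*x^2/2 + 21*x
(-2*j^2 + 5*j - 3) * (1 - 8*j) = 16*j^3 - 42*j^2 + 29*j - 3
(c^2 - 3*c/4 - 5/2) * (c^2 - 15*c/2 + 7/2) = c^4 - 33*c^3/4 + 53*c^2/8 + 129*c/8 - 35/4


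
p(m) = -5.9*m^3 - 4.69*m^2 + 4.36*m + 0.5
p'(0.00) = 4.36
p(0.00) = 0.50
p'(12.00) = -2657.00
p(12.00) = -10817.74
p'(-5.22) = -428.97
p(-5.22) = 689.14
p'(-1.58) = -25.01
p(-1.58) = 5.17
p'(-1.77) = -34.49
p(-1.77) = 10.81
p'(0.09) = 3.37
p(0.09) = 0.85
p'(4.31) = -364.86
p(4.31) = -540.20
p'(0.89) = -18.01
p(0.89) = -3.49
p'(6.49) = -802.04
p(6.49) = -1781.57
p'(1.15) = -29.84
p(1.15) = -9.66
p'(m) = -17.7*m^2 - 9.38*m + 4.36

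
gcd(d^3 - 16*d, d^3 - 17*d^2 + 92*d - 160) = d - 4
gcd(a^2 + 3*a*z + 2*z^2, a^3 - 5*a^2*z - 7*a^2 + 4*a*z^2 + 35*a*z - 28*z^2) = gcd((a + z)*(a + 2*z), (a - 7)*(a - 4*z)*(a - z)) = 1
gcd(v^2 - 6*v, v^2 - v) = v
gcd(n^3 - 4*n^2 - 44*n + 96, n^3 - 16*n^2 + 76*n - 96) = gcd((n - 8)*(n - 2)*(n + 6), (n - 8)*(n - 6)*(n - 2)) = n^2 - 10*n + 16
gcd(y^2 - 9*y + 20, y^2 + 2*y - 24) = y - 4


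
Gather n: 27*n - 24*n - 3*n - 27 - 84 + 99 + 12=0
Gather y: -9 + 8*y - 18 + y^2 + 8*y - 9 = y^2 + 16*y - 36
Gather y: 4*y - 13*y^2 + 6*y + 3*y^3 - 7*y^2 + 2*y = 3*y^3 - 20*y^2 + 12*y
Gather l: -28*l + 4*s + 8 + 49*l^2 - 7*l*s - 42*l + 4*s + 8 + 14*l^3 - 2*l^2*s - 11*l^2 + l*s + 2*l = 14*l^3 + l^2*(38 - 2*s) + l*(-6*s - 68) + 8*s + 16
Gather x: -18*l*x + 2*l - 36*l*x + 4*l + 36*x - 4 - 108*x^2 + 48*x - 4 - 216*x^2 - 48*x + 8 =6*l - 324*x^2 + x*(36 - 54*l)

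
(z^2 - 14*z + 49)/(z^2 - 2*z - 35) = (z - 7)/(z + 5)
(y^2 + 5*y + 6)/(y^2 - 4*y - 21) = (y + 2)/(y - 7)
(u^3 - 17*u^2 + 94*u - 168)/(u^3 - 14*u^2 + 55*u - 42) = (u - 4)/(u - 1)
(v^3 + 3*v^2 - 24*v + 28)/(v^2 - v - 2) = (v^2 + 5*v - 14)/(v + 1)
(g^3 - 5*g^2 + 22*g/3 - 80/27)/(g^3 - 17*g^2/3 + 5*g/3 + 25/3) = (9*g^2 - 30*g + 16)/(9*(g^2 - 4*g - 5))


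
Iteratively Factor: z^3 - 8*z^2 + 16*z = (z)*(z^2 - 8*z + 16) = z*(z - 4)*(z - 4)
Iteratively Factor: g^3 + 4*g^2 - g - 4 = (g - 1)*(g^2 + 5*g + 4) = (g - 1)*(g + 1)*(g + 4)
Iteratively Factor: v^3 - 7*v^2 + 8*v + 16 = (v - 4)*(v^2 - 3*v - 4) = (v - 4)*(v + 1)*(v - 4)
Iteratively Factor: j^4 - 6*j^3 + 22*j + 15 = (j + 1)*(j^3 - 7*j^2 + 7*j + 15) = (j - 3)*(j + 1)*(j^2 - 4*j - 5) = (j - 5)*(j - 3)*(j + 1)*(j + 1)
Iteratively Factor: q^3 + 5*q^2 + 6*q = (q + 3)*(q^2 + 2*q) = q*(q + 3)*(q + 2)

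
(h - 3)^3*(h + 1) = h^4 - 8*h^3 + 18*h^2 - 27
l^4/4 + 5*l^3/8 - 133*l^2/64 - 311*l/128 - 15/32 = (l/4 + 1)*(l - 5/2)*(l + 1/4)*(l + 3/4)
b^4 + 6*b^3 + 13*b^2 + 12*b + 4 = (b + 1)^2*(b + 2)^2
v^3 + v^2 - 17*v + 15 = (v - 3)*(v - 1)*(v + 5)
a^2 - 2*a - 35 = (a - 7)*(a + 5)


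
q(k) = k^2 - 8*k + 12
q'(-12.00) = -32.00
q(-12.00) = 252.00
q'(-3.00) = -14.00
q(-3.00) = 45.00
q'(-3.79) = -15.58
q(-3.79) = 56.68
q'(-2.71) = -13.42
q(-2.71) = 41.02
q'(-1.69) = -11.38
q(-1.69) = 28.38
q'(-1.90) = -11.80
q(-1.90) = 30.81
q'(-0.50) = -9.00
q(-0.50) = 16.25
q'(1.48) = -5.04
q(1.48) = 2.35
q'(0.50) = -7.00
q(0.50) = 8.25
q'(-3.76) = -15.52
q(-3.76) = 56.22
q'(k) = 2*k - 8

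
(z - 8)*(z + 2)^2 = z^3 - 4*z^2 - 28*z - 32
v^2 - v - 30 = (v - 6)*(v + 5)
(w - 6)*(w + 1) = w^2 - 5*w - 6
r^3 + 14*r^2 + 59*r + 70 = (r + 2)*(r + 5)*(r + 7)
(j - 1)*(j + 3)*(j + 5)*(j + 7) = j^4 + 14*j^3 + 56*j^2 + 34*j - 105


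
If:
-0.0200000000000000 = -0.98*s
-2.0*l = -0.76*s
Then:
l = 0.01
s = 0.02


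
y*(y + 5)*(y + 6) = y^3 + 11*y^2 + 30*y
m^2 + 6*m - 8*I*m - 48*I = (m + 6)*(m - 8*I)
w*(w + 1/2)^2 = w^3 + w^2 + w/4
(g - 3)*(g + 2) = g^2 - g - 6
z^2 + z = z*(z + 1)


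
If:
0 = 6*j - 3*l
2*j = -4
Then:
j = -2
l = -4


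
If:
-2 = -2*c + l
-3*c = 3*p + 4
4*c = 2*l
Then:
No Solution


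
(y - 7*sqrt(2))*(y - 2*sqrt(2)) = y^2 - 9*sqrt(2)*y + 28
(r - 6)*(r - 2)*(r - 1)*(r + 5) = r^4 - 4*r^3 - 25*r^2 + 88*r - 60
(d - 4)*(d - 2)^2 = d^3 - 8*d^2 + 20*d - 16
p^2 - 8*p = p*(p - 8)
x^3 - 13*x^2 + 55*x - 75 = (x - 5)^2*(x - 3)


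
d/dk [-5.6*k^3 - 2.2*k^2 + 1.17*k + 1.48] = -16.8*k^2 - 4.4*k + 1.17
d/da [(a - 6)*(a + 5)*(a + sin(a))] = (a - 6)*(a + 5)*(cos(a) + 1) + (a - 6)*(a + sin(a)) + (a + 5)*(a + sin(a))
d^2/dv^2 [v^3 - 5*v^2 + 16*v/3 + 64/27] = 6*v - 10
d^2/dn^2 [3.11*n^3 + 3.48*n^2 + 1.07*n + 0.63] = 18.66*n + 6.96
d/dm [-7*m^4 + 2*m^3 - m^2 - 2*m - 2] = -28*m^3 + 6*m^2 - 2*m - 2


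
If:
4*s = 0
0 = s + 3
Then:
No Solution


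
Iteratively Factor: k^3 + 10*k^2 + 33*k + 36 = (k + 4)*(k^2 + 6*k + 9) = (k + 3)*(k + 4)*(k + 3)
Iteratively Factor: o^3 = (o)*(o^2) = o^2*(o)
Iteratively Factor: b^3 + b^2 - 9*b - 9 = (b + 3)*(b^2 - 2*b - 3) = (b + 1)*(b + 3)*(b - 3)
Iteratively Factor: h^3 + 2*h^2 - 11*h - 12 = (h - 3)*(h^2 + 5*h + 4) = (h - 3)*(h + 1)*(h + 4)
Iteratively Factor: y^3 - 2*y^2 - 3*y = (y - 3)*(y^2 + y) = y*(y - 3)*(y + 1)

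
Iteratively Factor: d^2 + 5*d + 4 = (d + 1)*(d + 4)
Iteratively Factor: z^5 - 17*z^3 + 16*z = (z - 4)*(z^4 + 4*z^3 - z^2 - 4*z) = z*(z - 4)*(z^3 + 4*z^2 - z - 4) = z*(z - 4)*(z - 1)*(z^2 + 5*z + 4) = z*(z - 4)*(z - 1)*(z + 4)*(z + 1)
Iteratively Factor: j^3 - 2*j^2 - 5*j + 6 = (j + 2)*(j^2 - 4*j + 3) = (j - 3)*(j + 2)*(j - 1)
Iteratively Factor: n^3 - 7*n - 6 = (n + 1)*(n^2 - n - 6) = (n - 3)*(n + 1)*(n + 2)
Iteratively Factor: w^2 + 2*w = (w)*(w + 2)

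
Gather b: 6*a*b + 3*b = b*(6*a + 3)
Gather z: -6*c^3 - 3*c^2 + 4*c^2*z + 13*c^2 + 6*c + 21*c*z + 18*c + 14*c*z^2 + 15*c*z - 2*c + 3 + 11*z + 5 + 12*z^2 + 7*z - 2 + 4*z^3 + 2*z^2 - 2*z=-6*c^3 + 10*c^2 + 22*c + 4*z^3 + z^2*(14*c + 14) + z*(4*c^2 + 36*c + 16) + 6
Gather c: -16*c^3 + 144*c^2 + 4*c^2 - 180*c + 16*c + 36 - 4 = -16*c^3 + 148*c^2 - 164*c + 32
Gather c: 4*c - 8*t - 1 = 4*c - 8*t - 1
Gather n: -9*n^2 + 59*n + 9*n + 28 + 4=-9*n^2 + 68*n + 32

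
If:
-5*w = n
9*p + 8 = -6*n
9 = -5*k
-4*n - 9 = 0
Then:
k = -9/5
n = -9/4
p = 11/18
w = 9/20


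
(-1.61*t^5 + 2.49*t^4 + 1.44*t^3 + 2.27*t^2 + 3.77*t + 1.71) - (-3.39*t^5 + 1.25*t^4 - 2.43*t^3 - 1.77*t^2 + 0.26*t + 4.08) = 1.78*t^5 + 1.24*t^4 + 3.87*t^3 + 4.04*t^2 + 3.51*t - 2.37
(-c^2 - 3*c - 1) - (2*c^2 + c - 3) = -3*c^2 - 4*c + 2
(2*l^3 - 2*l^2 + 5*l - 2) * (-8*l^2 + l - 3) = -16*l^5 + 18*l^4 - 48*l^3 + 27*l^2 - 17*l + 6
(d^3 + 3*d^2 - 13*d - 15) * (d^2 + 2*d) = d^5 + 5*d^4 - 7*d^3 - 41*d^2 - 30*d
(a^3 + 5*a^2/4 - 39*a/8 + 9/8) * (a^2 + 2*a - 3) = a^5 + 13*a^4/4 - 43*a^3/8 - 99*a^2/8 + 135*a/8 - 27/8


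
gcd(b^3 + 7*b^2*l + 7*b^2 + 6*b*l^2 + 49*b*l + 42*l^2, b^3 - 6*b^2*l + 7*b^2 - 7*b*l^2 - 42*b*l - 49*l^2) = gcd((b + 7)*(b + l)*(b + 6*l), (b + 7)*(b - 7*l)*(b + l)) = b^2 + b*l + 7*b + 7*l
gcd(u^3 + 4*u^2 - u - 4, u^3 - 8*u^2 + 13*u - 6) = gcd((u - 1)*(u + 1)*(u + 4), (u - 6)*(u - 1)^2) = u - 1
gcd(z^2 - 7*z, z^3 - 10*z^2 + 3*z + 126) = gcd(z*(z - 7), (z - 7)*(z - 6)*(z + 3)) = z - 7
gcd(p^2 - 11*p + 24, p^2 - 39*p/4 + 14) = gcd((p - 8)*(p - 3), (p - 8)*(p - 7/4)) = p - 8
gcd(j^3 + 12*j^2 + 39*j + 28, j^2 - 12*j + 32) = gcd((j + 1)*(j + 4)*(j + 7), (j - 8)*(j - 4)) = 1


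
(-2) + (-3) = -5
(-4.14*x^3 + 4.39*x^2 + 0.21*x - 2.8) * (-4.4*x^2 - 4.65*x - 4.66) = 18.216*x^5 - 0.0649999999999977*x^4 - 2.0451*x^3 - 9.1139*x^2 + 12.0414*x + 13.048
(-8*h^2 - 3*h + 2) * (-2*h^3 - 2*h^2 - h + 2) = 16*h^5 + 22*h^4 + 10*h^3 - 17*h^2 - 8*h + 4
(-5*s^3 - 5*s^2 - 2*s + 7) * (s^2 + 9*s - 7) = -5*s^5 - 50*s^4 - 12*s^3 + 24*s^2 + 77*s - 49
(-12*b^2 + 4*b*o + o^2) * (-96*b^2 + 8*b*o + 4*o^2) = 1152*b^4 - 480*b^3*o - 112*b^2*o^2 + 24*b*o^3 + 4*o^4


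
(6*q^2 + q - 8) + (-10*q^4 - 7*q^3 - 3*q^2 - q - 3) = -10*q^4 - 7*q^3 + 3*q^2 - 11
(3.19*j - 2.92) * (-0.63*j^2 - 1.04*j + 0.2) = -2.0097*j^3 - 1.478*j^2 + 3.6748*j - 0.584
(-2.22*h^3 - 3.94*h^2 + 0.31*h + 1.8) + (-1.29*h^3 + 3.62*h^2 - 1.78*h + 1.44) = -3.51*h^3 - 0.32*h^2 - 1.47*h + 3.24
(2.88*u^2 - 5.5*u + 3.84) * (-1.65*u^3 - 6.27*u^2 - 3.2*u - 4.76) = -4.752*u^5 - 8.9826*u^4 + 18.933*u^3 - 20.1856*u^2 + 13.892*u - 18.2784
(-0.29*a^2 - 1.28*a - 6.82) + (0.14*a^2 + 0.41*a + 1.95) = -0.15*a^2 - 0.87*a - 4.87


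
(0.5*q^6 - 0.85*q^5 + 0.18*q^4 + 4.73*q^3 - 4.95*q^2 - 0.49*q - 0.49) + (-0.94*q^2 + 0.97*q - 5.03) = 0.5*q^6 - 0.85*q^5 + 0.18*q^4 + 4.73*q^3 - 5.89*q^2 + 0.48*q - 5.52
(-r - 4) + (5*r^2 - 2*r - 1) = 5*r^2 - 3*r - 5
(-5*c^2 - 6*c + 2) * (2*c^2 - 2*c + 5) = -10*c^4 - 2*c^3 - 9*c^2 - 34*c + 10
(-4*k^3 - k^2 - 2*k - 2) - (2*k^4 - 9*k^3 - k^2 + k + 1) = -2*k^4 + 5*k^3 - 3*k - 3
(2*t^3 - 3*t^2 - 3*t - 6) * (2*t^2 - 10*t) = 4*t^5 - 26*t^4 + 24*t^3 + 18*t^2 + 60*t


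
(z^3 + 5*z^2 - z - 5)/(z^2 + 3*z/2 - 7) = 2*(z^3 + 5*z^2 - z - 5)/(2*z^2 + 3*z - 14)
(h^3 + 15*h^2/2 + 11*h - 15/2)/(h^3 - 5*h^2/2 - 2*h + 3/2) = (h^2 + 8*h + 15)/(h^2 - 2*h - 3)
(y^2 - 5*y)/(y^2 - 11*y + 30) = y/(y - 6)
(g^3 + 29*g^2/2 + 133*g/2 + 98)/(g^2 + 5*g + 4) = (2*g^2 + 21*g + 49)/(2*(g + 1))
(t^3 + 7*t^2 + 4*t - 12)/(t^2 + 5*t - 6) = t + 2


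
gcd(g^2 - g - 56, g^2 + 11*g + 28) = g + 7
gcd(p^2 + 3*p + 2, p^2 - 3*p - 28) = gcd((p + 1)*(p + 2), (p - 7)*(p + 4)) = 1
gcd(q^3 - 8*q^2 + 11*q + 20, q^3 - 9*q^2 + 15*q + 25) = q^2 - 4*q - 5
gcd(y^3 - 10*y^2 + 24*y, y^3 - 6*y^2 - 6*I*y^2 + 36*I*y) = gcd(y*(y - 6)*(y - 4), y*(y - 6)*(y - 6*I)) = y^2 - 6*y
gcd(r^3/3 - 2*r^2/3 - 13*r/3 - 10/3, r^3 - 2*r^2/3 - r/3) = 1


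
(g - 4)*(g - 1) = g^2 - 5*g + 4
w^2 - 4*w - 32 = (w - 8)*(w + 4)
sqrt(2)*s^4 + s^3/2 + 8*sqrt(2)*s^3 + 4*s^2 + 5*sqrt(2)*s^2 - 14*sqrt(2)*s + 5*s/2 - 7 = (s - 1)*(s + 2)*(s + 7)*(sqrt(2)*s + 1/2)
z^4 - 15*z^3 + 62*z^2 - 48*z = z*(z - 8)*(z - 6)*(z - 1)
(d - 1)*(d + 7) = d^2 + 6*d - 7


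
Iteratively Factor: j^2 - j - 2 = (j + 1)*(j - 2)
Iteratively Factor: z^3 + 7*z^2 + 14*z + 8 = (z + 1)*(z^2 + 6*z + 8) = (z + 1)*(z + 2)*(z + 4)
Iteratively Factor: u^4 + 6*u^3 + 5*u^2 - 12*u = (u + 3)*(u^3 + 3*u^2 - 4*u) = (u + 3)*(u + 4)*(u^2 - u) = u*(u + 3)*(u + 4)*(u - 1)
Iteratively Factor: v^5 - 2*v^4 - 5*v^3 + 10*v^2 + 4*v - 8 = (v - 2)*(v^4 - 5*v^2 + 4) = (v - 2)^2*(v^3 + 2*v^2 - v - 2) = (v - 2)^2*(v - 1)*(v^2 + 3*v + 2) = (v - 2)^2*(v - 1)*(v + 2)*(v + 1)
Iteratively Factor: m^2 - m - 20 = (m + 4)*(m - 5)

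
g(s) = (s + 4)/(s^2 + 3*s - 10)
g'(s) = (-2*s - 3)*(s + 4)/(s^2 + 3*s - 10)^2 + 1/(s^2 + 3*s - 10) = (s^2 + 3*s - (s + 4)*(2*s + 3) - 10)/(s^2 + 3*s - 10)^2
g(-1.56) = -0.20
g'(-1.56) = -0.08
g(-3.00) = -0.10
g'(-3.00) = -0.07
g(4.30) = 0.39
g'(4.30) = -0.16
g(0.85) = -0.72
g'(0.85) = -0.65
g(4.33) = 0.38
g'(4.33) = -0.16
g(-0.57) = -0.30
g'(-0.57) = -0.14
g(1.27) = -1.15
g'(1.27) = -1.61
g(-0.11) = -0.38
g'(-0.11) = -0.20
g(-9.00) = -0.11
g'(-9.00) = -0.02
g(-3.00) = -0.10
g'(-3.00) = -0.07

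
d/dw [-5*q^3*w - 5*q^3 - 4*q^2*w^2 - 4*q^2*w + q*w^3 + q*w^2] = q*(-5*q^2 - 8*q*w - 4*q + 3*w^2 + 2*w)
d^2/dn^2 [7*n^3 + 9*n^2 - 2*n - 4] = 42*n + 18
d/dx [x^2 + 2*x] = 2*x + 2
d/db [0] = 0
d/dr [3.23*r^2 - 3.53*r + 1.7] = 6.46*r - 3.53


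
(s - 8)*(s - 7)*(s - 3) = s^3 - 18*s^2 + 101*s - 168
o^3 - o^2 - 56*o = o*(o - 8)*(o + 7)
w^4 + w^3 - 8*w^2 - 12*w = w*(w - 3)*(w + 2)^2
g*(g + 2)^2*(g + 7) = g^4 + 11*g^3 + 32*g^2 + 28*g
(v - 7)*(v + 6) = v^2 - v - 42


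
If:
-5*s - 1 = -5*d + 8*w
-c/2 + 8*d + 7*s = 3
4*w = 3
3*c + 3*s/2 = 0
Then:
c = 82/305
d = 263/305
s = -164/305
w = 3/4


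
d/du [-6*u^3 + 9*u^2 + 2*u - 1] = -18*u^2 + 18*u + 2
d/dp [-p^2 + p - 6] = 1 - 2*p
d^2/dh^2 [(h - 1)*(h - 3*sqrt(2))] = 2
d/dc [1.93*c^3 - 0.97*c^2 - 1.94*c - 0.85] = 5.79*c^2 - 1.94*c - 1.94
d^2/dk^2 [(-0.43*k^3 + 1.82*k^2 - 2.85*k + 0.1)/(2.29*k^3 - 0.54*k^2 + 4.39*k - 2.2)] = (7.105427357601e-15*k^7 + 18.025048*k^6 - 63.737112*k^5 - 108.337152*k^4 + 175.106888*k^3 - 154.1481*k^2 + 9.42804*k - 33.81618)/(12.008989*k^9 - 8.495442*k^8 + 71.068089*k^7 - 67.340568*k^6 + 152.562819*k^5 - 165.846282*k^4 + 149.147239*k^3 - 135.03666*k^2 + 63.7428*k - 10.648)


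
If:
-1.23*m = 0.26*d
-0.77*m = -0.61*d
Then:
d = 0.00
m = 0.00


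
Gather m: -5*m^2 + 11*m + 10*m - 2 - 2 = -5*m^2 + 21*m - 4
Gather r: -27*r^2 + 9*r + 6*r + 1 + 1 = -27*r^2 + 15*r + 2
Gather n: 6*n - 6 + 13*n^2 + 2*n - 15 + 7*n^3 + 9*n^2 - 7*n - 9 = 7*n^3 + 22*n^2 + n - 30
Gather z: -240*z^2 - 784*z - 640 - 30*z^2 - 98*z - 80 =-270*z^2 - 882*z - 720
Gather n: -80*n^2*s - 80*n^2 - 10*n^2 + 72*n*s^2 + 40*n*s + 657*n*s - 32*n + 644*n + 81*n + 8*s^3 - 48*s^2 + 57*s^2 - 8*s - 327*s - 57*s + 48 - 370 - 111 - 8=n^2*(-80*s - 90) + n*(72*s^2 + 697*s + 693) + 8*s^3 + 9*s^2 - 392*s - 441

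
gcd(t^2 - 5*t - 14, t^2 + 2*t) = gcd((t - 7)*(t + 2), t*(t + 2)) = t + 2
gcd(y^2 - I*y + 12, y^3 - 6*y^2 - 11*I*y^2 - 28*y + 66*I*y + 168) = y - 4*I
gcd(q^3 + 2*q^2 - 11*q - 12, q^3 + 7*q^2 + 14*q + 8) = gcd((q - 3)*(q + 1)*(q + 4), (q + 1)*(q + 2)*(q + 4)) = q^2 + 5*q + 4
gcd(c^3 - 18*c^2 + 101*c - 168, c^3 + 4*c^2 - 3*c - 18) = 1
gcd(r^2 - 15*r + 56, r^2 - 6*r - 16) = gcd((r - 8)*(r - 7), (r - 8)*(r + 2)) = r - 8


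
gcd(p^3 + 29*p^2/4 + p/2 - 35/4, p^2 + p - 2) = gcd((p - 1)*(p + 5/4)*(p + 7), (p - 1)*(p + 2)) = p - 1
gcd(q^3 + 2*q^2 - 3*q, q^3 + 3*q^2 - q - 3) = q^2 + 2*q - 3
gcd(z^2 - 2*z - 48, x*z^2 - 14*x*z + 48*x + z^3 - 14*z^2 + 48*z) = z - 8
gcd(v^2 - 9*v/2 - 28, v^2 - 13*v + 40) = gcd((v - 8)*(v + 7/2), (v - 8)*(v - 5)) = v - 8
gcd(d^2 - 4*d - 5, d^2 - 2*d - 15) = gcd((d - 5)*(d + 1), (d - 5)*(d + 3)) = d - 5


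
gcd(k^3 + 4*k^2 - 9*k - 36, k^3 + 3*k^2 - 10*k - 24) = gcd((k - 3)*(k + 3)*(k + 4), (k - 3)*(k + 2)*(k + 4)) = k^2 + k - 12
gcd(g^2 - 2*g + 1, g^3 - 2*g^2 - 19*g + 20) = g - 1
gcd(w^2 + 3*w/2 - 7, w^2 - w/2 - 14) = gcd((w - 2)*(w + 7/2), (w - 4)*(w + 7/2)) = w + 7/2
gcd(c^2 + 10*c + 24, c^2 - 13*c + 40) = 1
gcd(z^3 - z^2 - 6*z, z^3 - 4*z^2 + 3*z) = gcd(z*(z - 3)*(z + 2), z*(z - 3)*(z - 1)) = z^2 - 3*z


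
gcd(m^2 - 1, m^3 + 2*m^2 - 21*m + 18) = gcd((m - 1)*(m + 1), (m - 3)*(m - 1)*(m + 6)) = m - 1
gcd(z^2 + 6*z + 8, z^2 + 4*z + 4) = z + 2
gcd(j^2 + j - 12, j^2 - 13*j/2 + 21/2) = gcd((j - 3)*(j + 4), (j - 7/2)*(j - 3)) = j - 3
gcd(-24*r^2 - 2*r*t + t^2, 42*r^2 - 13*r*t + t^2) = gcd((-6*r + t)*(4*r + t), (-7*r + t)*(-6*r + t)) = 6*r - t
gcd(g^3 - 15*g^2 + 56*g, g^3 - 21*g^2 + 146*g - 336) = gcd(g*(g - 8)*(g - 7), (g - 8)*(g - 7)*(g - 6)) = g^2 - 15*g + 56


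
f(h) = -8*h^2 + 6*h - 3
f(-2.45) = -65.72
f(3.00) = -57.00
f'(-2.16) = 40.56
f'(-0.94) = 21.04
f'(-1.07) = 23.12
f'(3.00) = -42.00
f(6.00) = -255.00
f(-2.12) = -51.68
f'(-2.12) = 39.92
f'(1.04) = -10.64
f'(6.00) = -90.00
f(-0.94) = -15.71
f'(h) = 6 - 16*h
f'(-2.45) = 45.20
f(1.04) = -5.41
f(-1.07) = -18.58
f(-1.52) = -30.60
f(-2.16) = -53.28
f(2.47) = -36.99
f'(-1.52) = 30.32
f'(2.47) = -33.52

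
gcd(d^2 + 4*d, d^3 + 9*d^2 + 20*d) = d^2 + 4*d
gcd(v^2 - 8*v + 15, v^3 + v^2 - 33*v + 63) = v - 3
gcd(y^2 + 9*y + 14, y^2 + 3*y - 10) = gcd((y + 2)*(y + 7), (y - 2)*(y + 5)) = 1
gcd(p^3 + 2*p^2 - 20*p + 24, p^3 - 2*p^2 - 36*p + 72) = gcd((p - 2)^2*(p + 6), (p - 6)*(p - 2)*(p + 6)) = p^2 + 4*p - 12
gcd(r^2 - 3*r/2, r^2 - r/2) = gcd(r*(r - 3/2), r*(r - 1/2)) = r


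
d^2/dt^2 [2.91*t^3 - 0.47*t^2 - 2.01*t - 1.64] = 17.46*t - 0.94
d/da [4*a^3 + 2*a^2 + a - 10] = 12*a^2 + 4*a + 1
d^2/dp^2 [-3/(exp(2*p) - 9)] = 12*(-exp(2*p) - 9)*exp(2*p)/(exp(2*p) - 9)^3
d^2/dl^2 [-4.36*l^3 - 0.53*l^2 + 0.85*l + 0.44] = -26.16*l - 1.06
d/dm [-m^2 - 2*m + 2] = -2*m - 2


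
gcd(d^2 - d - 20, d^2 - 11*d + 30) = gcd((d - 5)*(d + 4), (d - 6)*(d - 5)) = d - 5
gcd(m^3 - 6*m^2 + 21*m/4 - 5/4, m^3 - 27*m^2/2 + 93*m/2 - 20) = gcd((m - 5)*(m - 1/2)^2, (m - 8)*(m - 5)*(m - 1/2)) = m^2 - 11*m/2 + 5/2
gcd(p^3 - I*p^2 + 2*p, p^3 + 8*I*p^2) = p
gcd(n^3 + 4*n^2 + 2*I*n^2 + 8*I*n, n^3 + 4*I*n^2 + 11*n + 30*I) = n + 2*I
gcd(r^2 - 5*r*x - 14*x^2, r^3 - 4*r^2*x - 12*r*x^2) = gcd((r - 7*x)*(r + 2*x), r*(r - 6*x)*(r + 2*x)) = r + 2*x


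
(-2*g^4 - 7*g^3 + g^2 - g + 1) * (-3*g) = 6*g^5 + 21*g^4 - 3*g^3 + 3*g^2 - 3*g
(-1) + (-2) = -3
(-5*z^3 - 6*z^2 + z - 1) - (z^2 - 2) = -5*z^3 - 7*z^2 + z + 1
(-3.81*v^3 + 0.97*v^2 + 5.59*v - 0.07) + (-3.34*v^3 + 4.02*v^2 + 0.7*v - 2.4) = -7.15*v^3 + 4.99*v^2 + 6.29*v - 2.47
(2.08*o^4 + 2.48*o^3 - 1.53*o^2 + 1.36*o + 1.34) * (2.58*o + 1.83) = 5.3664*o^5 + 10.2048*o^4 + 0.591*o^3 + 0.7089*o^2 + 5.946*o + 2.4522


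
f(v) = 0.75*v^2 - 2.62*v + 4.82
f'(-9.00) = -16.12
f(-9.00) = 89.15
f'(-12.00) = -20.62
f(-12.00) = 144.26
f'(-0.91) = -3.98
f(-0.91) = 7.83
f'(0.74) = -1.51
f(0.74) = 3.29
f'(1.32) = -0.64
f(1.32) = 2.67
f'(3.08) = 2.00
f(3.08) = 3.87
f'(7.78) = 9.05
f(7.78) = 29.83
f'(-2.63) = -6.56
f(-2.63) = 16.90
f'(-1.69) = -5.16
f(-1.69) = 11.39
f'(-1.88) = -5.44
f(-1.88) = 12.40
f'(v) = 1.5*v - 2.62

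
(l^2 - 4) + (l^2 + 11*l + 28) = 2*l^2 + 11*l + 24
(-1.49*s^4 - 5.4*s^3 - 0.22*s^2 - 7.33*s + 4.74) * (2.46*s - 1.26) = -3.6654*s^5 - 11.4066*s^4 + 6.2628*s^3 - 17.7546*s^2 + 20.8962*s - 5.9724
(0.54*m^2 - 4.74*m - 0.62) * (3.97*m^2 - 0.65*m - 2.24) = 2.1438*m^4 - 19.1688*m^3 - 0.59*m^2 + 11.0206*m + 1.3888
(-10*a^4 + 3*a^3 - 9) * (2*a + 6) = -20*a^5 - 54*a^4 + 18*a^3 - 18*a - 54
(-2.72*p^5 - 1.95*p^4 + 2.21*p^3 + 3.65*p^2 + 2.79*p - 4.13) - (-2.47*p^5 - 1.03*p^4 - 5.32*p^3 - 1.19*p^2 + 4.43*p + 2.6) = -0.25*p^5 - 0.92*p^4 + 7.53*p^3 + 4.84*p^2 - 1.64*p - 6.73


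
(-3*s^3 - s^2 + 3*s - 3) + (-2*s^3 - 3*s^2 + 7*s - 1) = -5*s^3 - 4*s^2 + 10*s - 4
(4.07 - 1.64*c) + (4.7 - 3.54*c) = 8.77 - 5.18*c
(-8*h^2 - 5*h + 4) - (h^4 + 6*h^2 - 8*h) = -h^4 - 14*h^2 + 3*h + 4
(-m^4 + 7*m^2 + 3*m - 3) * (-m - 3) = m^5 + 3*m^4 - 7*m^3 - 24*m^2 - 6*m + 9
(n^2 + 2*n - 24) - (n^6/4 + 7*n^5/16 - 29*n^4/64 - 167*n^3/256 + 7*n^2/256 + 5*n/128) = -n^6/4 - 7*n^5/16 + 29*n^4/64 + 167*n^3/256 + 249*n^2/256 + 251*n/128 - 24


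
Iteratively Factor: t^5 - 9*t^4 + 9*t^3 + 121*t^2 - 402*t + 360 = (t + 4)*(t^4 - 13*t^3 + 61*t^2 - 123*t + 90) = (t - 5)*(t + 4)*(t^3 - 8*t^2 + 21*t - 18) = (t - 5)*(t - 2)*(t + 4)*(t^2 - 6*t + 9) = (t - 5)*(t - 3)*(t - 2)*(t + 4)*(t - 3)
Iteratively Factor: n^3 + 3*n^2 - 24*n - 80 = (n - 5)*(n^2 + 8*n + 16) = (n - 5)*(n + 4)*(n + 4)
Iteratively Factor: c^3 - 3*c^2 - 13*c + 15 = (c - 5)*(c^2 + 2*c - 3) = (c - 5)*(c - 1)*(c + 3)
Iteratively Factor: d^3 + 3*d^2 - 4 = (d + 2)*(d^2 + d - 2) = (d + 2)^2*(d - 1)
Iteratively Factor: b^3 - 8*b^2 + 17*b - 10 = (b - 2)*(b^2 - 6*b + 5) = (b - 5)*(b - 2)*(b - 1)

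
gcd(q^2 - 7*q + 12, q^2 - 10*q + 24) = q - 4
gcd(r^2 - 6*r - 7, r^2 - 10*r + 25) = 1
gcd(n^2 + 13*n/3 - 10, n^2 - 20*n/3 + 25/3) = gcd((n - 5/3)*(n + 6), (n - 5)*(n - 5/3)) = n - 5/3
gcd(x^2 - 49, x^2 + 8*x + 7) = x + 7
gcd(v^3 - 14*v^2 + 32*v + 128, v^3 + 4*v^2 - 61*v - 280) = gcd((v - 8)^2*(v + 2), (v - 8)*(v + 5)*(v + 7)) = v - 8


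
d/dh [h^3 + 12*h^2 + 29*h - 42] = 3*h^2 + 24*h + 29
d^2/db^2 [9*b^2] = 18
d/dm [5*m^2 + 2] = 10*m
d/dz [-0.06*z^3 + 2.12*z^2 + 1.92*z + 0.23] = -0.18*z^2 + 4.24*z + 1.92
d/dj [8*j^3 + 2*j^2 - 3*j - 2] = 24*j^2 + 4*j - 3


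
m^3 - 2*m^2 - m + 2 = (m - 2)*(m - 1)*(m + 1)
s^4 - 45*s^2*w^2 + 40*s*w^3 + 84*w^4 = (s - 6*w)*(s - 2*w)*(s + w)*(s + 7*w)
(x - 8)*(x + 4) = x^2 - 4*x - 32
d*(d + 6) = d^2 + 6*d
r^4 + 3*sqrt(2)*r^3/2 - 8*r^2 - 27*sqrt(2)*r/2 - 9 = (r - 3)*(r + 3)*(r + sqrt(2)/2)*(r + sqrt(2))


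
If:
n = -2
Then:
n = -2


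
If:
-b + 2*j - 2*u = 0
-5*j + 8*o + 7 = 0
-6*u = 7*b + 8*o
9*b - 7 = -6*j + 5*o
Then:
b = 1/10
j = 3/5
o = -1/2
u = 11/20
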